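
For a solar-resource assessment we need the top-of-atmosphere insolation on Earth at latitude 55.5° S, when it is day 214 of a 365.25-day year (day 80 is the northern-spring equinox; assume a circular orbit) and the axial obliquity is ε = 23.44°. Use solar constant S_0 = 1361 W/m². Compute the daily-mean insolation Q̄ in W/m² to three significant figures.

Solar longitude: L_s = 360° × (214 − 80)/365.25 = 132.074°.
sin δ = sin 23.44° × sin 132.074° = 0.29527, so δ = +17.174°.
cos h₀ = −tan(-55.5°) tan(+17.174°) = 0.4497, h₀ = 1.1044 rad.
Bracket: h₀ sin ϕ sin δ + cos ϕ cos δ sin h₀ = 1.1044×-0.82413×0.29527 + 0.56641×0.95541×0.89319 = -0.268746 + 0.483353 = 0.214607.
Q̄ = (S_0/π) × [bracket] = (1361/π) × 0.214607 = 92.97 W/m².

Q̄ ≈ 93.0 W/m²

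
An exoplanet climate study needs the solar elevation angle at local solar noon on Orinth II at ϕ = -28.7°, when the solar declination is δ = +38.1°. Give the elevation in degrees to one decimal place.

23.2°

At local noon the hour angle is zero, so the zenith angle equals |ϕ − δ| = |-28.7° − (+38.100°)| = 66.800°.
Elevation = 90° − 66.800° = 23.2°.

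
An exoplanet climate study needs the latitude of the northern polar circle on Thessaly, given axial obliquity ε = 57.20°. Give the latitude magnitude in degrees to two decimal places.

32.80°

The polar circle is the lowest latitude that experiences at least one full rotation of continuous daylight at the northern-summer solstice; it lies at |φ| = 90° − ε = 90° − 57.20° = 32.80°.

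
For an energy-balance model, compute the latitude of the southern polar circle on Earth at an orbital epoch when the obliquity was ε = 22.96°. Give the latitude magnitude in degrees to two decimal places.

67.04°

The polar circle is the lowest latitude that experiences at least one full rotation of continuous darkness at the northern-summer solstice; it lies at |φ| = 90° − ε = 90° − 22.96° = 67.04°.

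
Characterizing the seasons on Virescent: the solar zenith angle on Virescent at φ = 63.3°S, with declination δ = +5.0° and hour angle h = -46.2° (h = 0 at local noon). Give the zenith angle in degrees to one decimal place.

θ_z = 76.6°

cos θ_z = sin φ sin δ + cos φ cos δ cos h = -0.077862 + 0.309810 = 0.231948.
θ_z = arccos(0.231948) = 76.6°.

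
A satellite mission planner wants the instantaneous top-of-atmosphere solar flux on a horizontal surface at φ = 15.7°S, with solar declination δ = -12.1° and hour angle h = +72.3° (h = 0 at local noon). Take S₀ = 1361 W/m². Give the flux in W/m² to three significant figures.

467 W/m²

cos θ_z = sin φ sin δ + cos φ cos δ cos h = 0.056723 + 0.286187 = 0.342910.
Flux = S₀ · cos θ_z = 1361 × 0.342910 = 466.7 W/m².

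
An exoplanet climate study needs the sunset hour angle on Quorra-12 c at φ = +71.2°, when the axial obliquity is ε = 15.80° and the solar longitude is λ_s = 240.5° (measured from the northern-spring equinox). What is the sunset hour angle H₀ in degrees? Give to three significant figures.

Solar declination: sin δ = sin ε · sin λ_s = sin 15.80° × sin 240.5° = -0.23698, so δ = -13.708°.
cos H₀ = −tan φ · tan δ = −tan(+71.2°) × tan(-13.708°) = 0.7165, so H₀ = 0.7720 rad = 44.23°.

H₀ = 44.2°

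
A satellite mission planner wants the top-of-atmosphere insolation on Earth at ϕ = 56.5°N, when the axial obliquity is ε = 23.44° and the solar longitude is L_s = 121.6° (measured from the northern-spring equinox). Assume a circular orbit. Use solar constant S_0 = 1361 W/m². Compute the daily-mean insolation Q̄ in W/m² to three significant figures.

Solar declination: sin δ = sin ε · sin L_s = sin 23.44° × sin 121.6° = 0.33881, so δ = +19.804°.
cos h₀ = −tan(+56.5°) tan(+19.804°) = -0.5441, h₀ = 2.1461 rad.
Bracket: h₀ sin ϕ sin δ + cos ϕ cos δ sin h₀ = 2.1461×0.83389×0.33881 + 0.55194×0.94086×0.83905 = 0.606338 + 0.435717 = 1.042055.
Q̄ = (S_0/π) × [bracket] = (1361/π) × 1.042055 = 451.4 W/m².

Q̄ ≈ 451 W/m²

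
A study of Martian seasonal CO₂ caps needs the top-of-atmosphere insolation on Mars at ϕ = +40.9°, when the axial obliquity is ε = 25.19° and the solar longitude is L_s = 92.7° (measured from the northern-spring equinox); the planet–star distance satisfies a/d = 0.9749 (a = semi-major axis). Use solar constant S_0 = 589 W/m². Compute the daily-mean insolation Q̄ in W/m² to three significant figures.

Q̄ ≈ 210 W/m²

Solar declination: sin δ = sin ε · sin L_s = sin 25.19° × sin 92.7° = 0.42515, so δ = +25.160°.
cos h₀ = −tan(+40.9°) tan(+25.160°) = -0.4069, h₀ = 1.9898 rad.
Bracket: h₀ sin ϕ sin δ + cos ϕ cos δ sin h₀ = 1.9898×0.65474×0.42515 + 0.75585×0.90512×0.91348 = 0.553886 + 0.624944 = 1.178830.
Inverse-square distance factor (a/d)² = 0.9749² = 0.950430.
Q̄ = (S_0/π) × 0.950430 × [bracket] = (589/π) × 0.950430 × 1.178830 = 210.1 W/m².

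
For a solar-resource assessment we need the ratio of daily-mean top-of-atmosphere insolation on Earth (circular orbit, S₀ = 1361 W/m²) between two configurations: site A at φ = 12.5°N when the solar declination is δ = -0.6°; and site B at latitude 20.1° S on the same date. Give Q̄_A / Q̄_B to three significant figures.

— Configuration A (φ=+12.5°):
cos H₀ = −tan(+12.5°) tan(-0.600°) = 0.0023, H₀ = 1.5685 rad.
Bracket: H₀ sin φ sin δ + cos φ cos δ sin H₀ = 1.5685×0.21644×-0.01047 + 0.97630×0.99995×1.00000 = -0.003554 + 0.976251 = 0.972697.
Q̄ = (S₀/π) × [bracket] = (1361/π) × 0.972697 = 421.39 W/m².
— Configuration B (φ=-20.1°):
cos H₀ = −tan(-20.1°) tan(-0.600°) = -0.0038, H₀ = 1.5746 rad.
Bracket: H₀ sin φ sin δ + cos φ cos δ sin H₀ = 1.5746×-0.34366×-0.01047 + 0.93909×0.99995×0.99999 = 0.005666 + 0.939034 = 0.944700.
Q̄ = (S₀/π) × [bracket] = (1361/π) × 0.944700 = 409.26 W/m².
Ratio Q̄_A / Q̄_B = 421.39 / 409.26 = 1.030.

Q̄_A / Q̄_B ≈ 1.03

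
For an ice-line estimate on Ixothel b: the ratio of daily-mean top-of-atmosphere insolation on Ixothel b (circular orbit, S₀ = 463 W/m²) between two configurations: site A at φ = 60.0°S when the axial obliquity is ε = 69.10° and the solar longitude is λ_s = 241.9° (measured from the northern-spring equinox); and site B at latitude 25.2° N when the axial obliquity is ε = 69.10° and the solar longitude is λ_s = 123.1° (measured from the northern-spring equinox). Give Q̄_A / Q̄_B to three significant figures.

Q̄_A / Q̄_B ≈ 1.89

— Configuration A (φ=-60.0°):
Solar declination: sin δ = sin ε · sin λ_s = sin 69.10° × sin 241.9° = -0.82409, so δ = -55.496°.
cos H₀ = −tan(-60.0°) tan(-55.496°) = -2.5198 ≤ −1 ⇒ polar day, H₀ = π.
Bracket: H₀ sin φ sin δ + cos φ cos δ sin H₀ = 3.1416×-0.86603×-0.82409 + 0.50000×0.56646×0.00000 = 2.242118 + 0.000000 = 2.242118.
Q̄ = (S₀/π) × [bracket] = (463/π) × 2.242118 = 330.44 W/m².
— Configuration B (φ=+25.2°):
Solar declination: sin δ = sin ε · sin λ_s = sin 69.10° × sin 123.1° = 0.78260, so δ = +51.499°.
cos H₀ = −tan(+25.2°) tan(+51.499°) = -0.5916, H₀ = 2.2038 rad.
Bracket: H₀ sin φ sin δ + cos φ cos δ sin H₀ = 2.2038×0.42578×0.78260 + 0.90483×0.62252×0.80626 = 0.734340 + 0.454146 = 1.188486.
Q̄ = (S₀/π) × [bracket] = (463/π) × 1.188486 = 175.16 W/m².
Ratio Q̄_A / Q̄_B = 330.44 / 175.16 = 1.887.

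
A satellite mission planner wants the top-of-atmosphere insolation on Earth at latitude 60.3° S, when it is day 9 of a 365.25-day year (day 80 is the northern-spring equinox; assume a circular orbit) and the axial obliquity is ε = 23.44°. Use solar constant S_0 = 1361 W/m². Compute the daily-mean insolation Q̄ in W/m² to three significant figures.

Q̄ ≈ 472 W/m²

Solar longitude: L_s = 360° × (9 − 80)/365.25 = -69.979°, i.e. -69.979° + 360° = 290.021°.
sin δ = sin 23.44° × sin 290.021° = -0.37375, so δ = -21.947°.
cos h₀ = −tan(-60.3°) tan(-21.947°) = -0.7065, h₀ = 2.3553 rad.
Bracket: h₀ sin ϕ sin δ + cos ϕ cos δ sin h₀ = 2.3553×-0.86863×-0.37375 + 0.49546×0.92753×0.70776 = 0.764649 + 0.325254 = 1.089903.
Q̄ = (S_0/π) × [bracket] = (1361/π) × 1.089903 = 472.2 W/m².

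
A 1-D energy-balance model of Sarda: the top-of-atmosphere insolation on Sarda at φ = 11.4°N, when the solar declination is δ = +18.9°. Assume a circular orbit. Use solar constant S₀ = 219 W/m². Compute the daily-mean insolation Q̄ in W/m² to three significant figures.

cos H₀ = −tan(+11.4°) tan(+18.900°) = -0.0690, H₀ = 1.6399 rad.
Bracket: H₀ sin φ sin δ + cos φ cos δ sin H₀ = 1.6399×0.19766×0.32392 + 0.98027×0.94609×0.99761 = 0.104996 + 0.925207 = 1.030203.
Q̄ = (S₀/π) × [bracket] = (219/π) × 1.030203 = 71.82 W/m².

Q̄ ≈ 71.8 W/m²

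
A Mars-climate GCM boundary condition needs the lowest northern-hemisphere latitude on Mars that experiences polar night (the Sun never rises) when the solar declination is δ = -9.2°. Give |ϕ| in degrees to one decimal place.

Polar night requires cos h₀ = −tan ϕ tan δ ≥ 1, i.e. tan ϕ tan δ ≤ −1.
The boundary is |tan ϕ| · |tan δ| = 1, so |ϕ| = 90° − |δ| = 90° − 9.2° = 80.8° in the northern hemisphere.

|ϕ| = 80.8°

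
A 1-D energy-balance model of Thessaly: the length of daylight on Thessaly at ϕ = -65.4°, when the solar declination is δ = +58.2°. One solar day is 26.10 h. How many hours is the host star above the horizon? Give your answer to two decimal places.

0.00 h

cos h₀ = −tan ϕ · tan δ = 3.5227 ≥ 1, so the host star never rises (polar night) and h₀ = 0.
Daylight = 2h₀/(2π) × 26.10 h = (0.0000/π) × 26.10 = 0.00 h.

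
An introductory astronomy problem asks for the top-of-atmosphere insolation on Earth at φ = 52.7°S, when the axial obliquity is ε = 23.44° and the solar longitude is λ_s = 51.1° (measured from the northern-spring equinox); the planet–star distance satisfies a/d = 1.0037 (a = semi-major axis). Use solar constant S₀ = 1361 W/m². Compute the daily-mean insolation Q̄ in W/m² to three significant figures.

Q̄ ≈ 106 W/m²

Solar declination: sin δ = sin ε · sin λ_s = sin 23.44° × sin 51.1° = 0.30958, so δ = +18.034°.
cos H₀ = −tan(-52.7°) tan(+18.034°) = 0.4274, H₀ = 1.1292 rad.
Bracket: H₀ sin φ sin δ + cos φ cos δ sin H₀ = 1.1292×-0.79547×0.30958 + 0.60599×0.95087×0.90408 = -0.278079 + 0.520947 = 0.242868.
Inverse-square distance factor (a/d)² = 1.0037² = 1.007414.
Q̄ = (S₀/π) × 1.007414 × [bracket] = (1361/π) × 1.007414 × 0.242868 = 106.0 W/m².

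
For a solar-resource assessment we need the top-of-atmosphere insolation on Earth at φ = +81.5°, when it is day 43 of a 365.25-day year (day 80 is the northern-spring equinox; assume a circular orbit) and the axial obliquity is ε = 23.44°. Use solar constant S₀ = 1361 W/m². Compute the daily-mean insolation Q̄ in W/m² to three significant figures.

Solar longitude: λ_s = 360° × (43 − 80)/365.25 = -36.468°, i.e. -36.468° + 360° = 323.532°.
sin δ = sin 23.44° × sin 323.532° = -0.23644, so δ = -13.676°.
cos H₀ = −tan(+81.5°) tan(-13.676°) = 1.6282 ≥ 1 ⇒ polar night, H₀ = 0 and Q̄ = 0.

Q̄ ≈ 0.00 W/m²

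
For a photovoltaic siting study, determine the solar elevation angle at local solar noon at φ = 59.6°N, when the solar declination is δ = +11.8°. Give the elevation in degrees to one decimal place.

At local noon the hour angle is zero, so the zenith angle equals |φ − δ| = |+59.6° − (+11.800°)| = 47.800°.
Elevation = 90° − 47.800° = 42.2°.

42.2°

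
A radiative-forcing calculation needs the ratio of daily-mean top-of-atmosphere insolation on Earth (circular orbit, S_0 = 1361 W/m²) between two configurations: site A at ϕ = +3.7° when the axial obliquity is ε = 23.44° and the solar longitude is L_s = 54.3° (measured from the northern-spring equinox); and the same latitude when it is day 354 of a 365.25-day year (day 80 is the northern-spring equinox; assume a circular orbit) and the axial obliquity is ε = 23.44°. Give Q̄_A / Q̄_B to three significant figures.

— Configuration A (ϕ=+3.7°):
Solar declination: sin δ = sin ε · sin L_s = sin 23.44° × sin 54.3° = 0.32304, so δ = +18.847°.
cos h₀ = −tan(+3.7°) tan(+18.847°) = -0.0221, h₀ = 1.5929 rad.
Bracket: h₀ sin ϕ sin δ + cos ϕ cos δ sin h₀ = 1.5929×0.06453×0.32304 + 0.99792×0.94639×0.99976 = 0.033205 + 0.944195 = 0.977400.
Q̄ = (S_0/π) × [bracket] = (1361/π) × 0.977400 = 423.43 W/m².
— Configuration B (ϕ=+3.7°):
Solar longitude: L_s = 360° × (354 − 80)/365.25 = 270.062°.
sin δ = sin 23.44° × sin 270.062° = -0.39779, so δ = -23.440°.
cos h₀ = −tan(+3.7°) tan(-23.440°) = 0.0280, h₀ = 1.5428 rad.
Bracket: h₀ sin ϕ sin δ + cos ϕ cos δ sin h₀ = 1.5428×0.06453×-0.39779 + 0.99792×0.91748×0.99961 = -0.039603 + 0.915215 = 0.875612.
Q̄ = (S_0/π) × [bracket] = (1361/π) × 0.875612 = 379.33 W/m².
Ratio Q̄_A / Q̄_B = 423.43 / 379.33 = 1.116.

Q̄_A / Q̄_B ≈ 1.12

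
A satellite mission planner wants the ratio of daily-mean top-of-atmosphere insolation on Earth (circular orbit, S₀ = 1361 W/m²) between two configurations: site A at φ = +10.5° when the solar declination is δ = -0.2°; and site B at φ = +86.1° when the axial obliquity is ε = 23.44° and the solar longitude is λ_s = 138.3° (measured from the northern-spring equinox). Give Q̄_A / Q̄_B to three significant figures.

Q̄_A / Q̄_B ≈ 1.18

— Configuration A (φ=+10.5°):
cos H₀ = −tan(+10.5°) tan(-0.200°) = 0.0006, H₀ = 1.5701 rad.
Bracket: H₀ sin φ sin δ + cos φ cos δ sin H₀ = 1.5701×0.18224×-0.00349 + 0.98325×0.99999×1.00000 = -0.000999 + 0.983240 = 0.982241.
Q̄ = (S₀/π) × [bracket] = (1361/π) × 0.982241 = 425.53 W/m².
— Configuration B (φ=+86.1°):
Solar declination: sin δ = sin ε · sin λ_s = sin 23.44° × sin 138.3° = 0.26462, so δ = +15.344°.
cos H₀ = −tan(+86.1°) tan(+15.344°) = -4.0251 ≤ −1 ⇒ polar day, H₀ = π.
Bracket: H₀ sin φ sin δ + cos φ cos δ sin H₀ = 3.1416×0.99768×0.26462 + 0.06802×0.96435×0.00000 = 0.829402 + 0.000000 = 0.829402.
Q̄ = (S₀/π) × [bracket] = (1361/π) × 0.829402 = 359.31 W/m².
Ratio Q̄_A / Q̄_B = 425.53 / 359.31 = 1.184.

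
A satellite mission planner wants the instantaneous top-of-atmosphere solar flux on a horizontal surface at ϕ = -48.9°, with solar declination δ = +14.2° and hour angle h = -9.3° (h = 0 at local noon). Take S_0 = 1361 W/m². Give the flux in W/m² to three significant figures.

cos θ_z = sin ϕ sin δ + cos ϕ cos δ cos h = -0.184855 + 0.628913 = 0.444058.
Flux = S_0 · cos θ_z = 1361 × 0.444058 = 604.4 W/m².

604 W/m²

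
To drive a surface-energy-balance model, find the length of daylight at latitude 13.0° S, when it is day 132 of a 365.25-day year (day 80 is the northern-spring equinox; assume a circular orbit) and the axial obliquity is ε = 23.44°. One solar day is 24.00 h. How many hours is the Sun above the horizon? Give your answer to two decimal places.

Solar longitude: λ_s = 360° × (132 − 80)/365.25 = 51.253°.
sin δ = sin 23.44° × sin 51.253° = 0.31024, so δ = +18.074°.
cos H₀ = −tan φ · tan δ = −tan(-13.0°) × tan(+18.074°) = 0.0753, so H₀ = 1.4954 rad = 85.68°.
Daylight = 2H₀/(2π) × 24.00 h = (1.4954/π) × 24.00 = 11.42 h.

11.42 h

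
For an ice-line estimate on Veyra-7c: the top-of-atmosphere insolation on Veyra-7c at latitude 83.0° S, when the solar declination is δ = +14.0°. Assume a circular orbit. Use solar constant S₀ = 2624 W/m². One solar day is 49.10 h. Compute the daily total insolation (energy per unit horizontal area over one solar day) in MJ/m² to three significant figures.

0.00 MJ/m²

cos H₀ = −tan(-83.0°) tan(+14.000°) = 2.0306 ≥ 1 ⇒ polar night, H₀ = 0 and Q̄ = 0.
Daily total = Q̄ × 49.10 h × 3600 s/h = 0.00 MJ/m².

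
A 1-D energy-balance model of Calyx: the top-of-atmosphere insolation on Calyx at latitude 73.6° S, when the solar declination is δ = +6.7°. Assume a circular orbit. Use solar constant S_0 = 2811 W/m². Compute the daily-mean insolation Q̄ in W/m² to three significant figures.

cos h₀ = −tan(-73.6°) tan(+6.700°) = 0.3991, h₀ = 1.1602 rad.
Bracket: h₀ sin ϕ sin δ + cos ϕ cos δ sin h₀ = 1.1602×-0.95931×0.11667 + 0.28234×0.99317×0.91689 = -0.129853 + 0.257107 = 0.127254.
Q̄ = (S_0/π) × [bracket] = (2811/π) × 0.127254 = 113.9 W/m².

Q̄ ≈ 114 W/m²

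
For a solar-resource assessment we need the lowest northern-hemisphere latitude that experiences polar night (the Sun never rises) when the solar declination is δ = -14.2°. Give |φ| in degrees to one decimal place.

Polar night requires cos H₀ = −tan φ tan δ ≥ 1, i.e. tan φ tan δ ≤ −1.
The boundary is |tan φ| · |tan δ| = 1, so |φ| = 90° − |δ| = 90° − 14.2° = 75.8° in the northern hemisphere.

|φ| = 75.8°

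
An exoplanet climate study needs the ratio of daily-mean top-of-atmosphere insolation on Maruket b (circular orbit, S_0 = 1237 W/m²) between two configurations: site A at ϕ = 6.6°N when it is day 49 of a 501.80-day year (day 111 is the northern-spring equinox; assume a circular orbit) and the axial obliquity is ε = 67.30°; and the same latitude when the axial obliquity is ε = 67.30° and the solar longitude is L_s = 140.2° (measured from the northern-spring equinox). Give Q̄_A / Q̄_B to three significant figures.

— Configuration A (ϕ=+6.6°):
Solar longitude: L_s = 360° × (49 − 111)/501.80 = -44.480°, i.e. -44.480° + 360° = 315.520°.
sin δ = sin 67.30° × sin 315.520° = -0.64638, so δ = -40.270°.
cos h₀ = −tan(+6.6°) tan(-40.270°) = 0.0980, h₀ = 1.4726 rad.
Bracket: h₀ sin ϕ sin δ + cos ϕ cos δ sin h₀ = 1.4726×0.11494×-0.64638 + 0.99337×0.76301×0.99518 = -0.109407 + 0.754298 = 0.644891.
Q̄ = (S_0/π) × [bracket] = (1237/π) × 0.644891 = 253.93 W/m².
— Configuration B (ϕ=+6.6°):
Solar declination: sin δ = sin ε · sin L_s = sin 67.30° × sin 140.2° = 0.59053, so δ = +36.194°.
cos h₀ = −tan(+6.6°) tan(+36.194°) = -0.0847, h₀ = 1.6556 rad.
Bracket: h₀ sin ϕ sin δ + cos ϕ cos δ sin h₀ = 1.6556×0.11494×0.59053 + 0.99337×0.80702×0.99641 = 0.112375 + 0.798791 = 0.911166.
Q̄ = (S_0/π) × [bracket] = (1237/π) × 0.911166 = 358.77 W/m².
Ratio Q̄_A / Q̄_B = 253.93 / 358.77 = 0.7078.

Q̄_A / Q̄_B ≈ 0.708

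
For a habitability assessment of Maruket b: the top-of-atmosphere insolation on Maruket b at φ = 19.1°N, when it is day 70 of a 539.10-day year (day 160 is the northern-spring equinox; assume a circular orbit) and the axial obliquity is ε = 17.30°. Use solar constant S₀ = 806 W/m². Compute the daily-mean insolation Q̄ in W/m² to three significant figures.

Q̄ ≈ 201 W/m²

Solar longitude: λ_s = 360° × (70 − 160)/539.10 = -60.100°, i.e. -60.100° + 360° = 299.900°.
sin δ = sin 17.30° × sin 299.900° = -0.25779, so δ = -14.939°.
cos H₀ = −tan(+19.1°) tan(-14.939°) = 0.0924, H₀ = 1.4783 rad.
Bracket: H₀ sin φ sin δ + cos φ cos δ sin H₀ = 1.4783×0.32722×-0.25779 + 0.94495×0.96620×0.99572 = -0.124701 + 0.909103 = 0.784402.
Q̄ = (S₀/π) × [bracket] = (806/π) × 0.784402 = 201.2 W/m².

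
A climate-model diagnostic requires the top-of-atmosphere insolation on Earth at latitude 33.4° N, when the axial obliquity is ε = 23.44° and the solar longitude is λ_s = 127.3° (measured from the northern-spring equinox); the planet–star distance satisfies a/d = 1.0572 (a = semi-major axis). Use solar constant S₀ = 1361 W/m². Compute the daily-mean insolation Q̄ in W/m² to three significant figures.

Q̄ ≈ 525 W/m²

Solar declination: sin δ = sin ε · sin λ_s = sin 23.44° × sin 127.3° = 0.31643, so δ = +18.447°.
cos H₀ = −tan(+33.4°) tan(+18.447°) = -0.2199, H₀ = 1.7926 rad.
Bracket: H₀ sin φ sin δ + cos φ cos δ sin H₀ = 1.7926×0.55048×0.31643 + 0.83485×0.94862×0.97551 = 0.312250 + 0.772560 = 1.084810.
Inverse-square distance factor (a/d)² = 1.0572² = 1.117672.
Q̄ = (S₀/π) × 1.117672 × [bracket] = (1361/π) × 1.117672 × 1.084810 = 525.3 W/m².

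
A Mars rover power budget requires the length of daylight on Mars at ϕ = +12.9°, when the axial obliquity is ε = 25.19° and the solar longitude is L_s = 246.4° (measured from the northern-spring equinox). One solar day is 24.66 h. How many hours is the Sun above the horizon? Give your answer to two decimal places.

11.57 h

Solar declination: sin δ = sin ε · sin L_s = sin 25.19° × sin 246.4° = -0.39002, so δ = -22.956°.
cos h₀ = −tan ϕ · tan δ = −tan(+12.9°) × tan(-22.956°) = 0.0970, so h₀ = 1.4736 rad = 84.43°.
Daylight = 2h₀/(2π) × 24.66 h = (1.4736/π) × 24.66 = 11.57 h.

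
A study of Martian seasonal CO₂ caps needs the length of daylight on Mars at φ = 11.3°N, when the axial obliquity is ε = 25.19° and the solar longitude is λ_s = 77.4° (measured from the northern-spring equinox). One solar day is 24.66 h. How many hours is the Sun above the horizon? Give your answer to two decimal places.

13.05 h

Solar declination: sin δ = sin ε · sin λ_s = sin 25.19° × sin 77.4° = 0.41537, so δ = +24.543°.
cos H₀ = −tan φ · tan δ = −tan(+11.3°) × tan(+24.543°) = -0.0912, so H₀ = 1.6622 rad = 95.24°.
Daylight = 2H₀/(2π) × 24.66 h = (1.6622/π) × 24.66 = 13.05 h.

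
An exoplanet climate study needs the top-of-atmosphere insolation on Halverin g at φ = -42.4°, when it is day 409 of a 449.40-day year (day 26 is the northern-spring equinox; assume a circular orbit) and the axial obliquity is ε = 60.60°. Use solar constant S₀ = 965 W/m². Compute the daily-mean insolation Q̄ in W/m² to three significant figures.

Solar longitude: λ_s = 360° × (409 − 26)/449.40 = 306.809°.
sin δ = sin 60.60° × sin 306.809° = -0.69753, so δ = -44.229°.
cos H₀ = −tan(-42.4°) tan(-44.229°) = -0.8889, H₀ = 2.6657 rad.
Bracket: H₀ sin φ sin δ + cos φ cos δ sin H₀ = 2.6657×-0.67430×-0.69753 + 0.73846×0.71656×0.45816 = 1.253797 + 0.242436 = 1.496233.
Q̄ = (S₀/π) × [bracket] = (965/π) × 1.496233 = 459.6 W/m².

Q̄ ≈ 460 W/m²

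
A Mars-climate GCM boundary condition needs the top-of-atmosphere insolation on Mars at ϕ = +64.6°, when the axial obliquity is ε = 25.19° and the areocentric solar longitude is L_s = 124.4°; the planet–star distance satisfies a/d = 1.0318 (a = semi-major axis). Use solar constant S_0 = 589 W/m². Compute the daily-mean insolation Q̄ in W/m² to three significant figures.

Q̄ ≈ 206 W/m²

sin δ = sin 25.19° × sin 124.4° = 0.35119, so δ = +20.560°.
cos h₀ = −tan(+64.6°) tan(+20.560°) = -0.7899, h₀ = 2.4815 rad.
Bracket: h₀ sin ϕ sin δ + cos ϕ cos δ sin h₀ = 2.4815×0.90334×0.35119 + 0.42894×0.93631×0.61322 = 0.787241 + 0.246282 = 1.033523.
Inverse-square distance factor (a/d)² = 1.0318² = 1.064611.
Q̄ = (S_0/π) × 1.064611 × [bracket] = (589/π) × 1.064611 × 1.033523 = 206.3 W/m².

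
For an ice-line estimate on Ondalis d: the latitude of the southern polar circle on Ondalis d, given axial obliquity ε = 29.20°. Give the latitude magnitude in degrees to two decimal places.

60.80°

The polar circle is the lowest latitude that experiences at least one full rotation of continuous darkness at the northern-summer solstice; it lies at |ϕ| = 90° − ε = 90° − 29.20° = 60.80°.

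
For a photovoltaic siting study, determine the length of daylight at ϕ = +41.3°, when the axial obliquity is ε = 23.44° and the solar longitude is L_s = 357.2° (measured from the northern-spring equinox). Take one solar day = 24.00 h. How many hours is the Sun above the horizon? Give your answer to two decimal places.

Solar declination: sin δ = sin ε · sin L_s = sin 23.44° × sin 357.2° = -0.01943, so δ = -1.113°.
cos h₀ = −tan ϕ · tan δ = −tan(+41.3°) × tan(-1.113°) = 0.0171, so h₀ = 1.5537 rad = 89.02°.
Daylight = 2h₀/(2π) × 24.00 h = (1.5537/π) × 24.00 = 11.87 h.

11.87 h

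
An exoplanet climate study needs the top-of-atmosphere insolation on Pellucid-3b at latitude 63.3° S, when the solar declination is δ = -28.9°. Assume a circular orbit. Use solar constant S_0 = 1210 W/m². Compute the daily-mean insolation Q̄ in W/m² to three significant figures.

Q̄ ≈ 522 W/m²

cos h₀ = −tan(-63.3°) tan(-28.900°) = -1.0976 ≤ −1 ⇒ polar day, h₀ = π.
Bracket: h₀ sin ϕ sin δ + cos ϕ cos δ sin h₀ = 3.1416×-0.89337×-0.48328 + 0.44932×0.87546×0.00000 = 1.356379 + 0.000000 = 1.356379.
Q̄ = (S_0/π) × [bracket] = (1210/π) × 1.356379 = 522.4 W/m².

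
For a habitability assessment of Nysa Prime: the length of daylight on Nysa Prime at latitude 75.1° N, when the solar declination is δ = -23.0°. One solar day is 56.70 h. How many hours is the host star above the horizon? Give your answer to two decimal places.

cos H₀ = −tan φ · tan δ = 1.5953 ≥ 1, so the host star never rises (polar night) and H₀ = 0.
Daylight = 2H₀/(2π) × 56.70 h = (0.0000/π) × 56.70 = 0.00 h.

0.00 h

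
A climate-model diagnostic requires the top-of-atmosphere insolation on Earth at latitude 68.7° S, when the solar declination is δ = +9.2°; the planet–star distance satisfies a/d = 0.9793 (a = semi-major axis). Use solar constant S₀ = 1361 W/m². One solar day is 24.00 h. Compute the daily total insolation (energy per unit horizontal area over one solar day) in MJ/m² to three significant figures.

cos H₀ = −tan(-68.7°) tan(+9.200°) = 0.4154, H₀ = 1.1424 rad.
Bracket: H₀ sin φ sin δ + cos φ cos δ sin H₀ = 1.1424×-0.93169×0.15988 + 0.36325×0.98714×0.90963 = -0.170170 + 0.326174 = 0.156004.
Inverse-square distance factor (a/d)² = 0.9793² = 0.959028.
Q̄ = (S₀/π) × 0.959028 × [bracket] = (1361/π) × 0.959028 × 0.156004 = 64.815 W/m².
Daily total = Q̄ × 24.00 h × 3600 s/h = 64.815 × 24.00 × 3600 / 10⁶ = 5.600 MJ/m².

5.60 MJ/m²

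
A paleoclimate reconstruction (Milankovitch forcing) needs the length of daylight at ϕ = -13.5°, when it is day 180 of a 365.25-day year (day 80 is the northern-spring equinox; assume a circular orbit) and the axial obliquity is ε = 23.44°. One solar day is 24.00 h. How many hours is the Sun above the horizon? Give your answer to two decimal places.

11.21 h

Solar longitude: L_s = 360° × (180 − 80)/365.25 = 98.563°.
sin δ = sin 23.44° × sin 98.563° = 0.39335, so δ = +23.163°.
cos h₀ = −tan ϕ · tan δ = −tan(-13.5°) × tan(+23.163°) = 0.1027, so h₀ = 1.4679 rad = 84.10°.
Daylight = 2h₀/(2π) × 24.00 h = (1.4679/π) × 24.00 = 11.21 h.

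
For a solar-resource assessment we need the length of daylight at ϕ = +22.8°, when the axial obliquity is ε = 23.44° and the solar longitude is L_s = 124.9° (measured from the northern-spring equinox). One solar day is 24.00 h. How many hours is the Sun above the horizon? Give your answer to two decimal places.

Solar declination: sin δ = sin ε · sin L_s = sin 23.44° × sin 124.9° = 0.32625, so δ = +19.041°.
cos h₀ = −tan ϕ · tan δ = −tan(+22.8°) × tan(+19.041°) = -0.1451, so h₀ = 1.7164 rad = 98.34°.
Daylight = 2h₀/(2π) × 24.00 h = (1.7164/π) × 24.00 = 13.11 h.

13.11 h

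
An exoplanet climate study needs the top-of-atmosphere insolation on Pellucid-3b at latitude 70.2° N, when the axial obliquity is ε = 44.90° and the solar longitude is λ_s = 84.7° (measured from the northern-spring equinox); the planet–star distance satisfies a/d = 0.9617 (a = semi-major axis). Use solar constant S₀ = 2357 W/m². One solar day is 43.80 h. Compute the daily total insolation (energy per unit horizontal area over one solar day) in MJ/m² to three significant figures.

227 MJ/m²

Solar declination: sin δ = sin ε · sin λ_s = sin 44.90° × sin 84.7° = 0.70285, so δ = +44.656°.
cos H₀ = −tan(+70.2°) tan(+44.656°) = -2.7445 ≤ −1 ⇒ polar day, H₀ = π.
Bracket: H₀ sin φ sin δ + cos φ cos δ sin H₀ = 3.1416×0.94088×0.70285 + 0.33874×0.71133×0.00000 = 2.077532 + 0.000000 = 2.077532.
Inverse-square distance factor (a/d)² = 0.9617² = 0.924867.
Q̄ = (S₀/π) × 0.924867 × [bracket] = (2357/π) × 0.924867 × 2.077532 = 1441.6 W/m².
Daily total = Q̄ × 43.80 h × 3600 s/h = 1441.6 × 43.80 × 3600 / 10⁶ = 227.3 MJ/m².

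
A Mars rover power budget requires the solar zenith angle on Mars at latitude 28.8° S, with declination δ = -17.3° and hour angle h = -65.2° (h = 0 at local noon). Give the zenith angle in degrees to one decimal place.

cos θ_z = sin ϕ sin δ + cos ϕ cos δ cos h = 0.143261 + 0.350940 = 0.494201.
θ_z = arccos(0.494201) = 60.4°.

θ_z = 60.4°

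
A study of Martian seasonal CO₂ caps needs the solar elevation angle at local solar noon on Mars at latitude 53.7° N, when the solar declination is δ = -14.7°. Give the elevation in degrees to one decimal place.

At local noon the hour angle is zero, so the zenith angle equals |ϕ − δ| = |+53.7° − (-14.700°)| = 68.400°.
Elevation = 90° − 68.400° = 21.6°.

21.6°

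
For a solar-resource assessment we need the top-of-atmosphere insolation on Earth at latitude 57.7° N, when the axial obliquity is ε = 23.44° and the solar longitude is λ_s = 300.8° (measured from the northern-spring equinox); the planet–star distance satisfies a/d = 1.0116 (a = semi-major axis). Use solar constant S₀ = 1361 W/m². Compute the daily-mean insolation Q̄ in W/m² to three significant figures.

Q̄ ≈ 59.5 W/m²

Solar declination: sin δ = sin ε · sin λ_s = sin 23.44° × sin 300.8° = -0.34168, so δ = -19.980°.
cos H₀ = −tan(+57.7°) tan(-19.980°) = 0.5751, H₀ = 0.9581 rad.
Bracket: H₀ sin φ sin δ + cos φ cos δ sin H₀ = 0.9581×0.84526×-0.34168 + 0.53435×0.93981×0.81808 = -0.276707 + 0.410830 = 0.134123.
Inverse-square distance factor (a/d)² = 1.0116² = 1.023335.
Q̄ = (S₀/π) × 1.023335 × [bracket] = (1361/π) × 1.023335 × 0.134123 = 59.46 W/m².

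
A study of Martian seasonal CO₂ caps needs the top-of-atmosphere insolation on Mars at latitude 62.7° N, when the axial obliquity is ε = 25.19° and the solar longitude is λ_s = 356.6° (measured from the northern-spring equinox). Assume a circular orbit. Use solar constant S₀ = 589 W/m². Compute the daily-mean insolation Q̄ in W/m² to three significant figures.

Solar declination: sin δ = sin ε · sin λ_s = sin 25.19° × sin 356.6° = -0.02524, so δ = -1.446°.
cos H₀ = −tan(+62.7°) tan(-1.446°) = 0.0489, H₀ = 1.5219 rad.
Bracket: H₀ sin φ sin δ + cos φ cos δ sin H₀ = 1.5219×0.88862×-0.02524 + 0.45865×0.99968×0.99880 = -0.034134 + 0.457953 = 0.423819.
Q̄ = (S₀/π) × [bracket] = (589/π) × 0.423819 = 79.46 W/m².

Q̄ ≈ 79.5 W/m²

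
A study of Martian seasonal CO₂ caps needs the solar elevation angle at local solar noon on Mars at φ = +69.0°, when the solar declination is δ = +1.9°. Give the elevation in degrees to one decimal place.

22.9°

At local noon the hour angle is zero, so the zenith angle equals |φ − δ| = |+69.0° − (+1.900°)| = 67.100°.
Elevation = 90° − 67.100° = 22.9°.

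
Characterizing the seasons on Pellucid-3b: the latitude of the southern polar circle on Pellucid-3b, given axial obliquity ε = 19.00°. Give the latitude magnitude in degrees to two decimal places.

The polar circle is the lowest latitude that experiences at least one full rotation of continuous darkness at the northern-summer solstice; it lies at |ϕ| = 90° − ε = 90° − 19.00° = 71.00°.

71.00°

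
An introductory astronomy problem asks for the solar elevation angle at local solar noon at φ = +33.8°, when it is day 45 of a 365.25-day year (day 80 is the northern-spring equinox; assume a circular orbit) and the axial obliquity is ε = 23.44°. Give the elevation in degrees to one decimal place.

Solar longitude: λ_s = 360° × (45 − 80)/365.25 = -34.497°, i.e. -34.497° + 360° = 325.503°.
sin δ = sin 23.44° × sin 325.503° = -0.22529, so δ = -13.020°.
At local noon the hour angle is zero, so the zenith angle equals |φ − δ| = |+33.8° − (-13.020°)| = 46.820°.
Elevation = 90° − 46.820° = 43.2°.

43.2°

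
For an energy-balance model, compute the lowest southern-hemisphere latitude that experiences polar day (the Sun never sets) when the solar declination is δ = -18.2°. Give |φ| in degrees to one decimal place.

Polar day requires cos H₀ = −tan φ tan δ ≤ −1, i.e. tan φ tan δ ≥ 1.
The boundary is |tan φ| · |tan δ| = 1, so |φ| = 90° − |δ| = 90° − 18.2° = 71.8° in the southern hemisphere.

|φ| = 71.8°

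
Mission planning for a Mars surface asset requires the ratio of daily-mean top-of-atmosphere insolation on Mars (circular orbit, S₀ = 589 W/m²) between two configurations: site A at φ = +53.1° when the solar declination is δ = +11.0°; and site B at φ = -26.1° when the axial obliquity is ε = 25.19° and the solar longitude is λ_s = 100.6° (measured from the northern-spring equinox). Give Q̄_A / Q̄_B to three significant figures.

— Configuration A (φ=+53.1°):
cos H₀ = −tan(+53.1°) tan(+11.000°) = -0.2589, H₀ = 1.8327 rad.
Bracket: H₀ sin φ sin δ + cos φ cos δ sin H₀ = 1.8327×0.79968×0.19081 + 0.60042×0.98163×0.96591 = 0.279646 + 0.569298 = 0.848944.
Q̄ = (S₀/π) × [bracket] = (589/π) × 0.848944 = 159.16 W/m².
— Configuration B (φ=-26.1°):
Solar declination: sin δ = sin ε · sin λ_s = sin 25.19° × sin 100.6° = 0.41836, so δ = +24.731°.
cos H₀ = −tan(-26.1°) tan(+24.731°) = 0.2256, H₀ = 1.3432 rad.
Bracket: H₀ sin φ sin δ + cos φ cos δ sin H₀ = 1.3432×-0.43994×0.41836 + 0.89803×0.90828×0.97421 = -0.247220 + 0.794627 = 0.547407.
Q̄ = (S₀/π) × [bracket] = (589/π) × 0.547407 = 102.63 W/m².
Ratio Q̄_A / Q̄_B = 159.16 / 102.63 = 1.551.

Q̄_A / Q̄_B ≈ 1.55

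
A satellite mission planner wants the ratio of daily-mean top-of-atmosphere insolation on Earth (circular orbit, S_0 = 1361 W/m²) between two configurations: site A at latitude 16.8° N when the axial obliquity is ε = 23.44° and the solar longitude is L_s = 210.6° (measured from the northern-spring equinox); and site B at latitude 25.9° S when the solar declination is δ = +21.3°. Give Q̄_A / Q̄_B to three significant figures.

Q̄_A / Q̄_B ≈ 1.40

— Configuration A (ϕ=+16.8°):
Solar declination: sin δ = sin ε · sin L_s = sin 23.44° × sin 210.6° = -0.20249, so δ = -11.683°.
cos h₀ = −tan(+16.8°) tan(-11.683°) = 0.0624, h₀ = 1.5083 rad.
Bracket: h₀ sin ϕ sin δ + cos ϕ cos δ sin h₀ = 1.5083×0.28903×-0.20249 + 0.95732×0.97928×0.99805 = -0.088274 + 0.935656 = 0.847382.
Q̄ = (S_0/π) × [bracket] = (1361/π) × 0.847382 = 367.10 W/m².
— Configuration B (ϕ=-25.9°):
cos h₀ = −tan(-25.9°) tan(+21.300°) = 0.1893, h₀ = 1.3803 rad.
Bracket: h₀ sin ϕ sin δ + cos ϕ cos δ sin h₀ = 1.3803×-0.43680×0.36325 + 0.89956×0.93169×0.98192 = -0.219009 + 0.822958 = 0.603949.
Q̄ = (S_0/π) × [bracket] = (1361/π) × 0.603949 = 261.64 W/m².
Ratio Q̄_A / Q̄_B = 367.10 / 261.64 = 1.403.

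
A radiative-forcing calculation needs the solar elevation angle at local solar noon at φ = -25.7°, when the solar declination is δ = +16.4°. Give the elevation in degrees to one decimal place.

47.9°

At local noon the hour angle is zero, so the zenith angle equals |φ − δ| = |-25.7° − (+16.400°)| = 42.100°.
Elevation = 90° − 42.100° = 47.9°.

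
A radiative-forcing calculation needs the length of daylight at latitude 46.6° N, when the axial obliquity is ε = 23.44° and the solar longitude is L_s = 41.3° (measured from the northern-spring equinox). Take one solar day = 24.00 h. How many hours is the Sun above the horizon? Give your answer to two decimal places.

Solar declination: sin δ = sin ε · sin L_s = sin 23.44° × sin 41.3° = 0.26254, so δ = +15.221°.
cos h₀ = −tan ϕ · tan δ = −tan(+46.6°) × tan(+15.221°) = -0.2877, so h₀ = 1.8626 rad = 106.72°.
Daylight = 2h₀/(2π) × 24.00 h = (1.8626/π) × 24.00 = 14.23 h.

14.23 h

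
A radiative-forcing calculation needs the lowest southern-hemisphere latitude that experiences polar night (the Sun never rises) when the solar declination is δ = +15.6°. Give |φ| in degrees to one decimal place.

Polar night requires cos H₀ = −tan φ tan δ ≥ 1, i.e. tan φ tan δ ≤ −1.
The boundary is |tan φ| · |tan δ| = 1, so |φ| = 90° − |δ| = 90° − 15.6° = 74.4° in the southern hemisphere.

|φ| = 74.4°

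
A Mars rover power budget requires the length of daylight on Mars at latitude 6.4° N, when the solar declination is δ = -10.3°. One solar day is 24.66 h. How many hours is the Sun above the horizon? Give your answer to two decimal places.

cos H₀ = −tan φ · tan δ = −tan(+6.4°) × tan(-10.300°) = 0.0204, so H₀ = 1.5504 rad = 88.83°.
Daylight = 2H₀/(2π) × 24.66 h = (1.5504/π) × 24.66 = 12.17 h.

12.17 h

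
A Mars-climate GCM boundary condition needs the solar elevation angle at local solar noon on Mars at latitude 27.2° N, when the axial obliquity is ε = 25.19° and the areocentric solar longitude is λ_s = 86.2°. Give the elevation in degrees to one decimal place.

87.9°

sin δ = sin 25.19° × sin 86.2° = 0.42469, so δ = +25.131°.
At local noon the hour angle is zero, so the zenith angle equals |φ − δ| = |+27.2° − (+25.131°)| = 2.069°.
Elevation = 90° − 2.069° = 87.9°.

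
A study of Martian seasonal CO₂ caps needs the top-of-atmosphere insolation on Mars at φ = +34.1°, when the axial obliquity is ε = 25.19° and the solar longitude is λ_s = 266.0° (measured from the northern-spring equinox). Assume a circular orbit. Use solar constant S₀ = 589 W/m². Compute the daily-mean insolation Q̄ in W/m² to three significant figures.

Q̄ ≈ 77.6 W/m²

Solar declination: sin δ = sin ε · sin λ_s = sin 25.19° × sin 266.0° = -0.42458, so δ = -25.124°.
cos H₀ = −tan(+34.1°) tan(-25.124°) = 0.3175, H₀ = 1.2477 rad.
Bracket: H₀ sin φ sin δ + cos φ cos δ sin H₀ = 1.2477×0.56064×-0.42458 + 0.82806×0.90539×0.94826 = -0.296998 + 0.710927 = 0.413929.
Q̄ = (S₀/π) × [bracket] = (589/π) × 0.413929 = 77.61 W/m².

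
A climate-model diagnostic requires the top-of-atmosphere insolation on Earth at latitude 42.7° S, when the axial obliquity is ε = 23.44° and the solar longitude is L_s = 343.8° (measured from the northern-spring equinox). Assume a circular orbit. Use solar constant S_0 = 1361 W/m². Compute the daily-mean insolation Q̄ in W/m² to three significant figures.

Q̄ ≈ 369 W/m²

Solar declination: sin δ = sin ε · sin L_s = sin 23.44° × sin 343.8° = -0.11098, so δ = -6.372°.
cos h₀ = −tan(-42.7°) tan(-6.372°) = -0.1030, h₀ = 1.6740 rad.
Bracket: h₀ sin ϕ sin δ + cos ϕ cos δ sin h₀ = 1.6740×-0.67816×-0.11098 + 0.73491×0.99382×0.99468 = 0.125989 + 0.726483 = 0.852472.
Q̄ = (S_0/π) × [bracket] = (1361/π) × 0.852472 = 369.3 W/m².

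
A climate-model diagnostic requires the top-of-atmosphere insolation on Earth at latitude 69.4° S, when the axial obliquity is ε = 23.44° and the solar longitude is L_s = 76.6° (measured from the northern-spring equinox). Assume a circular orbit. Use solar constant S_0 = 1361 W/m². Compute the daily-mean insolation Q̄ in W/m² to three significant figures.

Solar declination: sin δ = sin ε · sin L_s = sin 23.44° × sin 76.6° = 0.38696, so δ = +22.765°.
cos h₀ = −tan(-69.4°) tan(+22.765°) = 1.1165 ≥ 1 ⇒ polar night, h₀ = 0 and Q̄ = 0.

Q̄ ≈ 0.00 W/m²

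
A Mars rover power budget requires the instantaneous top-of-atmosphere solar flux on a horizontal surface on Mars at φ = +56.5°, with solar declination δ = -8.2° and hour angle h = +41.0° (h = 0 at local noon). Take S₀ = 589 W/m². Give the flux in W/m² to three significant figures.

173 W/m²

cos θ_z = sin φ sin δ + cos φ cos δ cos h = -0.118936 + 0.412293 = 0.293357.
Flux = S₀ · cos θ_z = 589 × 0.293357 = 172.8 W/m².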